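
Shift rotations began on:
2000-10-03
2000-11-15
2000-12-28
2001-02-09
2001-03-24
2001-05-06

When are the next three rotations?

Every event comes 43 days after the last (43, 43, 43, 43, 43).
2001-05-06 + 43 days = 2001-06-18.
2001-06-18 + 43 days = 2001-07-31.
2001-07-31 + 43 days = 2001-09-12.

2001-06-18, 2001-07-31, 2001-09-12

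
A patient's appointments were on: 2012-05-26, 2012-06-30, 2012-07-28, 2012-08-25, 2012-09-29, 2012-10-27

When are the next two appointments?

All Saturdays; the gaps (35, 28, 28, 35, 28) vary with month length.
This is the last Saturday of each month.
November 2012 ends with Saturday 2012-11-24.
Last Saturday of December 2012: 2012-12-29.

2012-11-24, 2012-12-29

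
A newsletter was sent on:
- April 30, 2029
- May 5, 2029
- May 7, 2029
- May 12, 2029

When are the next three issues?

May 14, 2029; May 19, 2029; May 21, 2029

Every event lands on a Monday or Saturday (gaps cycle 5, 2, 5).
So the schedule is: every Monday and Saturday.
The following Monday is May 14, 2029.
Next Saturday: May 19, 2029.
Next Monday: May 21, 2029.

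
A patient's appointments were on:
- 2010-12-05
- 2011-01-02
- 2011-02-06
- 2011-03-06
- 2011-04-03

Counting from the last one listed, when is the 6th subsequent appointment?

All dates are Sundays, 28, 35, 28, 28 days apart.
Specifically, the 1st Sunday of each month.
1st Sunday of May 2011: 2011-05-01.
June 2011 — 1st Sunday is 2011-06-05.
1st Sunday of July 2011: 2011-07-03.
August 2011 — 1st Sunday is 2011-08-07.
September 2011 — 1st Sunday is 2011-09-04.
October 2011 — 1st Sunday is 2011-10-02.

2011-10-02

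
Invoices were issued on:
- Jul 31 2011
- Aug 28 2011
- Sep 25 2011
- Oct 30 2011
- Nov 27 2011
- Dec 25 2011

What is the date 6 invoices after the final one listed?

Jun 24 2012

All Sundays; the gaps (28, 28, 35, 28, 28) vary with month length.
This is the last Sunday of each month.
Last Sunday of January 2012: Jan 29 2012.
February 2012 ends with Sunday Feb 26 2012.
March 2012 ends with Sunday Mar 25 2012.
April 2012 ends with Sunday Apr 29 2012.
May 2012 ends with Sunday May 27 2012.
Last Sunday of June 2012: Jun 24 2012.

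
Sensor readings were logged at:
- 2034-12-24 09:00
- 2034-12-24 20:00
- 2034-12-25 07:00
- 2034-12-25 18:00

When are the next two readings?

2034-12-26 05:00, 2034-12-26 16:00

Spacing: 11, 11, 11 h — constant 11 h.
2034-12-25 18:00 + 11 h = 2034-12-26 05:00.
2034-12-26 05:00 + 11 h = 2034-12-26 16:00.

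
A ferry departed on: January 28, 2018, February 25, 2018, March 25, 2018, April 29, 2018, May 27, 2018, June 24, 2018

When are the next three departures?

July 29, 2018; August 26, 2018; September 30, 2018

These are Sundays with 28, 28, 35, 28, 28-day gaps.
Each is the final Sunday of its month — April 29, 2018 is past the 28th, so '4th Sunday' doesn't fit.
July 2018 ends with Sunday July 29, 2018.
August 2018 ends with Sunday August 26, 2018.
September 2018 ends with Sunday September 30, 2018.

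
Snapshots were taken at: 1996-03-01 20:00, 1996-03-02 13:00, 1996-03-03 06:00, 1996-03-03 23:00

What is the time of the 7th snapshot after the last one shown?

The interval is a steady 17 hours (17, 17, 17).
1996-03-03 23:00 + 17 h = 1996-03-04 16:00.
1996-03-04 16:00 + 17 h = 1996-03-05 09:00.
1996-03-05 09:00 + 17 h = 1996-03-06 02:00.
1996-03-06 02:00 + 17 h = 1996-03-06 19:00.
1996-03-06 19:00 + 17 h = 1996-03-07 12:00.
1996-03-07 12:00 + 17 h = 1996-03-08 05:00.
1996-03-08 05:00 + 17 h = 1996-03-08 22:00.

1996-03-08 22:00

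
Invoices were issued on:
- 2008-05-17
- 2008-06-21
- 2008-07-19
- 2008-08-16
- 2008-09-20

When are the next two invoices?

All dates are Saturdays, 35, 28, 28, 35 days apart.
Specifically, the 3rd Saturday of each month.
October 2008 — 3rd Saturday is 2008-10-18.
November 2008 — 3rd Saturday is 2008-11-15.

2008-10-18, 2008-11-15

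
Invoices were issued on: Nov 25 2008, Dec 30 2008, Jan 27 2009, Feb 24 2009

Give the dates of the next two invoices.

These are Tuesdays with 35, 28, 28-day gaps.
Each is the final Tuesday of its month — Dec 30 2008 is past the 28th, so '4th Tuesday' doesn't fit.
March 2009 ends with Tuesday Mar 31 2009.
Last Tuesday of April 2009: Apr 28 2009.

Mar 31 2009, Apr 28 2009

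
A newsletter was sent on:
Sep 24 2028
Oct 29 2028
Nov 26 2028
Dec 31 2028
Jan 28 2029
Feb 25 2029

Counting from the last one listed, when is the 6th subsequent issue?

These are Sundays with 35, 28, 35, 28, 28-day gaps.
Each is the final Sunday of its month — Oct 29 2028 is past the 28th, so '4th Sunday' doesn't fit.
Last Sunday of March 2029: Mar 25 2029.
Last Sunday of April 2029: Apr 29 2029.
Last Sunday of May 2029: May 27 2029.
June 2029 ends with Sunday Jun 24 2029.
Last Sunday of July 2029: Jul 29 2029.
Last Sunday of August 2029: Aug 26 2029.

Aug 26 2029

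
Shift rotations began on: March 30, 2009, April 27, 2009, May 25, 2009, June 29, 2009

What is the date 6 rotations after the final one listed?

All Mondays; the gaps (28, 28, 35) vary with month length.
This is the last Monday of each month.
Last Monday of July 2009: July 27, 2009.
August 2009 ends with Monday August 31, 2009.
September 2009 ends with Monday September 28, 2009.
October 2009 ends with Monday October 26, 2009.
November 2009 ends with Monday November 30, 2009.
Last Monday of December 2009: December 28, 2009.

December 28, 2009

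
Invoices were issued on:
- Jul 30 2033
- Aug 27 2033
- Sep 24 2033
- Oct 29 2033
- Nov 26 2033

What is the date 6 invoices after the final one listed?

May 27 2034

All Saturdays; the gaps (28, 28, 35, 28) vary with month length.
This is the last Saturday of each month.
Last Saturday of December 2033: Dec 31 2033.
Last Saturday of January 2034: Jan 28 2034.
February 2034 ends with Saturday Feb 25 2034.
Last Saturday of March 2034: Mar 25 2034.
Last Saturday of April 2034: Apr 29 2034.
Last Saturday of May 2034: May 27 2034.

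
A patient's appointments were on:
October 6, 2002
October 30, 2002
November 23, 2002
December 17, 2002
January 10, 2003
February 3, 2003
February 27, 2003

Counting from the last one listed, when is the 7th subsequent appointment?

August 14, 2003

Gaps between consecutive events: 24, 24, 24, 24, 24, 24 days — a constant 24-day interval.
February 27, 2003 + 24 days = March 23, 2003.
March 23, 2003 + 24 days = April 16, 2003.
April 16, 2003 + 24 days = May 10, 2003.
May 10, 2003 + 24 days = June 3, 2003.
June 3, 2003 + 24 days = June 27, 2003.
June 27, 2003 + 24 days = July 21, 2003.
July 21, 2003 + 24 days = August 14, 2003.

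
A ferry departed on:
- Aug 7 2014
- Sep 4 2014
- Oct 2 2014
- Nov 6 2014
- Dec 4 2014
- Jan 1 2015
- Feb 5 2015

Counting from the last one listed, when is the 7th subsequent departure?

Sep 3 2015

All dates are Thursdays, 28, 28, 35, 28, 28, 35 days apart.
Specifically, the 1st Thursday of each month.
1st Thursday of March 2015: Mar 5 2015.
1st Thursday of April 2015: Apr 2 2015.
1st Thursday of May 2015: May 7 2015.
1st Thursday of June 2015: Jun 4 2015.
July 2015 — 1st Thursday is Jul 2 2015.
1st Thursday of August 2015: Aug 6 2015.
September 2015 — 1st Thursday is Sep 3 2015.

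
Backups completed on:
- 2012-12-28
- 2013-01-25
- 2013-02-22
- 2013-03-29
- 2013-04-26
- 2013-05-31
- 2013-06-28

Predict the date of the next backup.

2013-07-26

These are Fridays with 28, 28, 35, 28, 35, 28-day gaps.
Each is the final Friday of its month — 2013-03-29 is past the 28th, so '4th Friday' doesn't fit.
Last Friday of July 2013: 2013-07-26.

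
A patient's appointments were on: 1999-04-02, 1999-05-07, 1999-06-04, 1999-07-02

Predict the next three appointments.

1999-08-06, 1999-09-03, 1999-10-01

These are Fridays at 28- or 35-day spacing (35, 28, 28).
The pattern: 1st Friday of the month.
1st Friday of August 1999: 1999-08-06.
September 1999 — 1st Friday is 1999-09-03.
1st Friday of October 1999: 1999-10-01.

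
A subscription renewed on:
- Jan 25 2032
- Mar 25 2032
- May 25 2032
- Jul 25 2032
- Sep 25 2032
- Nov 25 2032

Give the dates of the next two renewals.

Jan 25 2033, Mar 25 2033

The day-of-month is always 25 (60, 61, 61, 62, 61 days between events).
So this recurs on the 25th of every 2 months.
Next: January 2033 → Jan 25 2033.
March 2033: Mar 25 2033.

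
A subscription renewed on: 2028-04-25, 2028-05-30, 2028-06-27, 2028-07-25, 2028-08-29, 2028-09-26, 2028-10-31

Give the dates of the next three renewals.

2028-11-28, 2028-12-26, 2029-01-30

These are Tuesdays with 35, 28, 28, 35, 28, 35-day gaps.
Each is the final Tuesday of its month — 2028-05-30 is past the 28th, so '4th Tuesday' doesn't fit.
Last Tuesday of November 2028: 2028-11-28.
December 2028 ends with Tuesday 2028-12-26.
Last Tuesday of January 2029: 2029-01-30.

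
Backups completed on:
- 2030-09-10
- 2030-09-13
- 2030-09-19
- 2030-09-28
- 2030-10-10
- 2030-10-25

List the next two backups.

The spacing grows by 3 each time: 3, 6, 9, 12, 15 days.
Next gap: 18 days. 2030-10-25 + 18 days = 2030-11-12.
Next gap: 21 days. 2030-11-12 + 21 days = 2030-12-03.

2030-11-12, 2030-12-03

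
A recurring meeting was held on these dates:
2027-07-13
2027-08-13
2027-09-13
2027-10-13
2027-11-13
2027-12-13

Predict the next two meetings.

2028-01-13, 2028-02-13

Each date is the 13th; the gaps (31, 31, 30, 31, 30) track the month lengths.
The rule is the 13th of each month.
January 2028: 2028-01-13.
Next: February 2028 → 2028-02-13.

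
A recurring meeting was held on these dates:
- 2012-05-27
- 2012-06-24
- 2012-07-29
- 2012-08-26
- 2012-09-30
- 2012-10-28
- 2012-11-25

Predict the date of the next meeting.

2012-12-30

Every date is a Sunday; gaps 28, 35, 28, 35, 28, 28 days.
Each is the last Sunday of its month (at least one falls on the 29th or later, ruling out '4th Sunday').
December 2012 ends with Sunday 2012-12-30.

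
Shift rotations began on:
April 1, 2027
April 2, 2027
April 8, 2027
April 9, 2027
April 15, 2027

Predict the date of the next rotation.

Gaps: 1, 6, 1, 6 days — not constant, but cyclic with period 2.
The events fall on every Thursday and Friday.
Next Friday: April 16, 2027.

April 16, 2027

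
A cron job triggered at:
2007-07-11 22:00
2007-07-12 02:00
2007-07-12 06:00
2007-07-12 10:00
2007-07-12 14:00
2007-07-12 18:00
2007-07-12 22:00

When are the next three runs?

Spacing: 4, 4, 4, 4, 4, 4 h — constant 4 h.
2007-07-12 22:00 + 4 h = 2007-07-13 02:00.
2007-07-13 02:00 + 4 h = 2007-07-13 06:00.
2007-07-13 06:00 + 4 h = 2007-07-13 10:00.

2007-07-13 02:00, 2007-07-13 06:00, 2007-07-13 10:00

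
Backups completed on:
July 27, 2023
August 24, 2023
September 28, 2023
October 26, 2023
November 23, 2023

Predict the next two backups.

December 28, 2023; January 25, 2024

All dates are Thursdays, 28, 35, 28, 28 days apart.
Specifically, the 4th Thursday of each month.
December 2023 — 4th Thursday is December 28, 2023.
4th Thursday of January 2024: January 25, 2024.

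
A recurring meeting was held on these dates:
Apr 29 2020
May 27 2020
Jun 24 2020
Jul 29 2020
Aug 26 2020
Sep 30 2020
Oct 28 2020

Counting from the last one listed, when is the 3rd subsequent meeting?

Jan 27 2021

Every date is a Wednesday; gaps 28, 28, 35, 28, 35, 28 days.
Each is the last Wednesday of its month (at least one falls on the 29th or later, ruling out '4th Wednesday').
November 2020 ends with Wednesday Nov 25 2020.
December 2020 ends with Wednesday Dec 30 2020.
Last Wednesday of January 2021: Jan 27 2021.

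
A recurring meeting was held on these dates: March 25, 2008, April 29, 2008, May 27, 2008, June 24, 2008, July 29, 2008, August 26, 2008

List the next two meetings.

September 30, 2008; October 28, 2008

All Tuesdays; the gaps (35, 28, 28, 35, 28) vary with month length.
This is the last Tuesday of each month.
September 2008 ends with Tuesday September 30, 2008.
October 2008 ends with Tuesday October 28, 2008.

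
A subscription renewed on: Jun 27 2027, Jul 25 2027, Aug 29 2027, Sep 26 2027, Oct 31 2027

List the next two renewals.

Every date is a Sunday; gaps 28, 35, 28, 35 days.
Each is the last Sunday of its month (at least one falls on the 29th or later, ruling out '4th Sunday').
November 2027 ends with Sunday Nov 28 2027.
December 2027 ends with Sunday Dec 26 2027.

Nov 28 2027, Dec 26 2027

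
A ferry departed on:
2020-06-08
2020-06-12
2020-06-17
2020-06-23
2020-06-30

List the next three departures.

The spacing grows by 1 each time: 4, 5, 6, 7 days.
Next gap: 8 days. 2020-06-30 + 8 days = 2020-07-08.
Next gap: 9 days. 2020-07-08 + 9 days = 2020-07-17.
Next gap: 10 days. 2020-07-17 + 10 days = 2020-07-27.

2020-07-08, 2020-07-17, 2020-07-27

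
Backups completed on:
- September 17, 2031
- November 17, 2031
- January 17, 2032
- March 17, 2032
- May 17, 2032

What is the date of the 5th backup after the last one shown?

March 17, 2033

Gaps: 61, 61, 60, 61 days — not constant. Every event is on the 17th of the month.
Pattern: the 17th of every 2 months.
Next: July 2032 → July 17, 2032.
Next: September 2032 → September 17, 2032.
Next: November 2032 → November 17, 2032.
Next: January 2033 → January 17, 2033.
Next: March 2033 → March 17, 2033.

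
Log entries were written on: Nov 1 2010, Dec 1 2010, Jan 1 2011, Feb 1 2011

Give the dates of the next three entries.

The day-of-month is always 1 (30, 31, 31 days between events).
So this recurs on the 1st of each month.
Next: March 2011 → Mar 1 2011.
Next: April 2011 → Apr 1 2011.
Next: May 2011 → May 1 2011.

Mar 1 2011, Apr 1 2011, May 1 2011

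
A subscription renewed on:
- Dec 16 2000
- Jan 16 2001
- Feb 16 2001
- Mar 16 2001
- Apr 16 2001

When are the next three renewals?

May 16 2001, Jun 16 2001, Jul 16 2001

Each date is the 16th; the gaps (31, 31, 28, 31) track the month lengths.
The rule is the 16th of each month.
Next: May 2001 → May 16 2001.
June 2001: Jun 16 2001.
July 2001: Jul 16 2001.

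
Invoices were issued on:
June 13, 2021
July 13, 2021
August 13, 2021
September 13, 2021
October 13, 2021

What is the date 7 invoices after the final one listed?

Gaps: 30, 31, 31, 30 days — not constant. Every event is on the 13th of the month.
Pattern: the 13th of each month.
Next: November 2021 → November 13, 2021.
Next: December 2021 → December 13, 2021.
Next: January 2022 → January 13, 2022.
Next: February 2022 → February 13, 2022.
March 2022: March 13, 2022.
Next: April 2022 → April 13, 2022.
Next: May 2022 → May 13, 2022.

May 13, 2022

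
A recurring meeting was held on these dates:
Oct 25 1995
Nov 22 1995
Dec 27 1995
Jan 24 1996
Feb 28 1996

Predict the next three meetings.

All dates are Wednesdays, 28, 35, 28, 35 days apart.
Specifically, the 4th Wednesday of each month.
4th Wednesday of March 1996: Mar 27 1996.
April 1996 — 4th Wednesday is Apr 24 1996.
May 1996 — 4th Wednesday is May 22 1996.

Mar 27 1996, Apr 24 1996, May 22 1996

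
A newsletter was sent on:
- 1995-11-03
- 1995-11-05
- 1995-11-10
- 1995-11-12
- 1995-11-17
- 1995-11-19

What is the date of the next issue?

1995-11-24

The gap pattern 2, 5, 2, 5, 2 repeats every 2 events.
These are the Fridays and Sundays of each week.
Next Friday: 1995-11-24.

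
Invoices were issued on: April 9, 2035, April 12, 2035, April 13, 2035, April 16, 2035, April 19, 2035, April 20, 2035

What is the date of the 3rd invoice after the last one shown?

The gap pattern 3, 1, 3, 3, 1 repeats every 3 events.
These are the Mondays, Thursdays and Fridays of each week.
Next Monday: April 23, 2035.
Next Thursday: April 26, 2035.
Next Friday: April 27, 2035.

April 27, 2035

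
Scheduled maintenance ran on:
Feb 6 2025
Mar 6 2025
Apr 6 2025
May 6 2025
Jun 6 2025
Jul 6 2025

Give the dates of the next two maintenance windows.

The day-of-month is always 6 (28, 31, 30, 31, 30 days between events).
So this recurs on the 6th of each month.
August 2025: Aug 6 2025.
Next: September 2025 → Sep 6 2025.

Aug 6 2025, Sep 6 2025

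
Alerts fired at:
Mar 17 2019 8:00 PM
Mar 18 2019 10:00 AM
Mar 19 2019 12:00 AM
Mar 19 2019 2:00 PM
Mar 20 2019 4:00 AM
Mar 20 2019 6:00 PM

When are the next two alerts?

Spacing: 14, 14, 14, 14, 14 h — constant 14 h.
Mar 20 2019 6:00 PM + 14 h = Mar 21 2019 8:00 AM.
Mar 21 2019 8:00 AM + 14 h = Mar 21 2019 10:00 PM.

Mar 21 2019 8:00 AM, Mar 21 2019 10:00 PM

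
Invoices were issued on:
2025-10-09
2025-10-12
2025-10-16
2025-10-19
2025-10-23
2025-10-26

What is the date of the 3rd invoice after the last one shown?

Gaps: 3, 4, 3, 4, 3 days — not constant, but cyclic with period 2.
The events fall on every Thursday and Sunday.
The following Thursday is 2025-10-30.
Next Sunday: 2025-11-02.
The following Thursday is 2025-11-06.

2025-11-06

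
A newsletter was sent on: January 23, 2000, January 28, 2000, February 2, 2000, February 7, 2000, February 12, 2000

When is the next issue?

Every event comes 5 days after the last (5, 5, 5, 5).
February 12, 2000 + 5 days = February 17, 2000.

February 17, 2000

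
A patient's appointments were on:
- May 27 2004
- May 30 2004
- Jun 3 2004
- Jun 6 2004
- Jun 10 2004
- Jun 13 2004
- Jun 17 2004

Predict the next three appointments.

Gaps: 3, 4, 3, 4, 3, 4 days — not constant, but cyclic with period 2.
The events fall on every Thursday and Sunday.
The following Sunday is Jun 20 2004.
The following Thursday is Jun 24 2004.
Next Sunday: Jun 27 2004.

Jun 20 2004, Jun 24 2004, Jun 27 2004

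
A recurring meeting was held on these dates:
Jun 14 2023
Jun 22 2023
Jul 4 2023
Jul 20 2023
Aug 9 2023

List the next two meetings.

Sep 2 2023, Sep 30 2023

The spacing grows by 4 each time: 8, 12, 16, 20 days.
Next gap: 24 days. Aug 9 2023 + 24 days = Sep 2 2023.
Next gap: 28 days. Sep 2 2023 + 28 days = Sep 30 2023.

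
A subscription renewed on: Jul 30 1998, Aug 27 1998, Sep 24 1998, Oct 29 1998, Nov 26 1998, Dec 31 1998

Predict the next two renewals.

Jan 28 1999, Feb 25 1999

All Thursdays; the gaps (28, 28, 35, 28, 35) vary with month length.
This is the last Thursday of each month.
January 1999 ends with Thursday Jan 28 1999.
Last Thursday of February 1999: Feb 25 1999.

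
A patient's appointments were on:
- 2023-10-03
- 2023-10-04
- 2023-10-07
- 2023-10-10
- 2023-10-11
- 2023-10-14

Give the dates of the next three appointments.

2023-10-17, 2023-10-18, 2023-10-21

Gaps: 1, 3, 3, 1, 3 days — not constant, but cyclic with period 3.
The events fall on every Tuesday, Wednesday and Saturday.
Next Tuesday: 2023-10-17.
Next Wednesday: 2023-10-18.
The following Saturday is 2023-10-21.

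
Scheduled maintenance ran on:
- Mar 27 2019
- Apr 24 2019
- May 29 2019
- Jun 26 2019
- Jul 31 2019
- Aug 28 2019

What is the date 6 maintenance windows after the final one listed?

All Wednesdays; the gaps (28, 35, 28, 35, 28) vary with month length.
This is the last Wednesday of each month.
Last Wednesday of September 2019: Sep 25 2019.
October 2019 ends with Wednesday Oct 30 2019.
Last Wednesday of November 2019: Nov 27 2019.
Last Wednesday of December 2019: Dec 25 2019.
Last Wednesday of January 2020: Jan 29 2020.
February 2020 ends with Wednesday Feb 26 2020.

Feb 26 2020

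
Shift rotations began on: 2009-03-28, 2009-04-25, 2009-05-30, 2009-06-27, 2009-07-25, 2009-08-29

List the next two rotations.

These are Saturdays with 28, 35, 28, 28, 35-day gaps.
Each is the final Saturday of its month — 2009-05-30 is past the 28th, so '4th Saturday' doesn't fit.
Last Saturday of September 2009: 2009-09-26.
October 2009 ends with Saturday 2009-10-31.

2009-09-26, 2009-10-31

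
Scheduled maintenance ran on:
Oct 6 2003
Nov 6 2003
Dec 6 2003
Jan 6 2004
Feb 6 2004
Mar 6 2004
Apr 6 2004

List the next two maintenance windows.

Each date is the 6th; the gaps (31, 30, 31, 31, 29, 31) track the month lengths.
The rule is the 6th of each month.
Next: May 2004 → May 6 2004.
Next: June 2004 → Jun 6 2004.

May 6 2004, Jun 6 2004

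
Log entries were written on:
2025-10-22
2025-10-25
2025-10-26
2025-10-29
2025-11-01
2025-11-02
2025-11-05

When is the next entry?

2025-11-08

Gaps: 3, 1, 3, 3, 1, 3 days — not constant, but cyclic with period 3.
The events fall on every Wednesday, Saturday and Sunday.
The following Saturday is 2025-11-08.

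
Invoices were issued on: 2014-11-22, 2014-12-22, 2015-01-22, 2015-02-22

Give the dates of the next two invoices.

Gaps: 30, 31, 31 days — not constant. Every event is on the 22nd of the month.
Pattern: the 22nd of each month.
March 2015: 2015-03-22.
April 2015: 2015-04-22.

2015-03-22, 2015-04-22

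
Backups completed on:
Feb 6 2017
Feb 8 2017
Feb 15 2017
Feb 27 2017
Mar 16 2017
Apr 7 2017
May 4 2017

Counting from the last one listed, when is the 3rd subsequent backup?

Aug 23 2017

Gaps: 2, 7, 12, 17, 22, 27 days — each gap is 5 larger than the previous one.
Next gap: 32 days. May 4 2017 + 32 days = Jun 5 2017.
Next gap: 37 days. Jun 5 2017 + 37 days = Jul 12 2017.
Next gap: 42 days. Jul 12 2017 + 42 days = Aug 23 2017.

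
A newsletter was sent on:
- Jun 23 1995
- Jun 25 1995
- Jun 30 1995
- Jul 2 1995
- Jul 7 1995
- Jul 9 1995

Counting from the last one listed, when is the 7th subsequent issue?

Aug 4 1995

Every event lands on a Friday or Sunday (gaps cycle 2, 5, 2, 5, 2).
So the schedule is: every Friday and Sunday.
The following Friday is Jul 14 1995.
The following Sunday is Jul 16 1995.
Next Friday: Jul 21 1995.
Next Sunday: Jul 23 1995.
Next Friday: Jul 28 1995.
Next Sunday: Jul 30 1995.
The following Friday is Aug 4 1995.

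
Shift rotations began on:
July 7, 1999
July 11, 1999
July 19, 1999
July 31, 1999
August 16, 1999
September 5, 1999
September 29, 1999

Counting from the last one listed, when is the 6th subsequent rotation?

May 14, 2000

Gaps: 4, 8, 12, 16, 20, 24 days — each gap is 4 larger than the previous one.
Next gap: 28 days. September 29, 1999 + 28 days = October 27, 1999.
Next gap: 32 days. October 27, 1999 + 32 days = November 28, 1999.
Next gap: 36 days. November 28, 1999 + 36 days = January 3, 2000.
Next gap: 40 days. January 3, 2000 + 40 days = February 12, 2000.
Next gap: 44 days. February 12, 2000 + 44 days = March 27, 2000.
Next gap: 48 days. March 27, 2000 + 48 days = May 14, 2000.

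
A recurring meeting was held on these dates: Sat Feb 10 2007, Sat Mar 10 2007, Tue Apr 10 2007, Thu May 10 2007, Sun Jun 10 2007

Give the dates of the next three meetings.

Tue Jul 10 2007, Fri Aug 10 2007, Mon Sep 10 2007

The day-of-month is always 10 (28, 31, 30, 31 days between events).
So this recurs on the 10th of each month.
Next: July 2007 → Tue Jul 10 2007.
August 2007: Fri Aug 10 2007.
September 2007: Mon Sep 10 2007.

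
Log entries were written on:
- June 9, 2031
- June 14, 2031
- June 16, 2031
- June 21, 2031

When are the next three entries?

June 23, 2031; June 28, 2031; June 30, 2031

Every event lands on a Monday or Saturday (gaps cycle 5, 2, 5).
So the schedule is: every Monday and Saturday.
Next Monday: June 23, 2031.
The following Saturday is June 28, 2031.
Next Monday: June 30, 2031.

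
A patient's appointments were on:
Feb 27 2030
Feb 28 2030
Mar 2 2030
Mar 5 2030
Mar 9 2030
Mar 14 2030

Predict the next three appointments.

Mar 20 2030, Mar 27 2030, Apr 4 2030

Gaps: 1, 2, 3, 4, 5 days — each gap is 1 larger than the previous one.
Next gap: 6 days. Mar 14 2030 + 6 days = Mar 20 2030.
Next gap: 7 days. Mar 20 2030 + 7 days = Mar 27 2030.
Next gap: 8 days. Mar 27 2030 + 8 days = Apr 4 2030.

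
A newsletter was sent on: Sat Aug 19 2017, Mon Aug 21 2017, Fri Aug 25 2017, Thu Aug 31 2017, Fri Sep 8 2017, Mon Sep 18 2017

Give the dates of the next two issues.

Sat Sep 30 2017, Sat Oct 14 2017

The spacing grows by 2 each time: 2, 4, 6, 8, 10 days.
Next gap: 12 days. Mon Sep 18 2017 + 12 days = Sat Sep 30 2017.
Next gap: 14 days. Sat Sep 30 2017 + 14 days = Sat Oct 14 2017.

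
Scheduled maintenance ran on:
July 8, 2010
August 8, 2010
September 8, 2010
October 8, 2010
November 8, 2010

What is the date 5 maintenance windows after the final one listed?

April 8, 2011

Each date is the 8th; the gaps (31, 31, 30, 31) track the month lengths.
The rule is the 8th of each month.
December 2010: December 8, 2010.
January 2011: January 8, 2011.
February 2011: February 8, 2011.
March 2011: March 8, 2011.
April 2011: April 8, 2011.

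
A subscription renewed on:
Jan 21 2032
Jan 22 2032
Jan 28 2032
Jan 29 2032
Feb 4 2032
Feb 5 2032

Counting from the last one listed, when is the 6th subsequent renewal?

Every event lands on a Wednesday or Thursday (gaps cycle 1, 6, 1, 6, 1).
So the schedule is: every Wednesday and Thursday.
Next Wednesday: Feb 11 2032.
The following Thursday is Feb 12 2032.
Next Wednesday: Feb 18 2032.
The following Thursday is Feb 19 2032.
The following Wednesday is Feb 25 2032.
The following Thursday is Feb 26 2032.

Feb 26 2032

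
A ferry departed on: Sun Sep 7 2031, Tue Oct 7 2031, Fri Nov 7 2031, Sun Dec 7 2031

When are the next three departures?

Wed Jan 7 2032, Sat Feb 7 2032, Sun Mar 7 2032

Each date is the 7th; the gaps (30, 31, 30) track the month lengths.
The rule is the 7th of each month.
Next: January 2032 → Wed Jan 7 2032.
Next: February 2032 → Sat Feb 7 2032.
March 2032: Sun Mar 7 2032.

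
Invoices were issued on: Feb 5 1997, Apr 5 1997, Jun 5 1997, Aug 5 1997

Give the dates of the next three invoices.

Each date is the 5th; the gaps (59, 61, 61) track the month lengths.
The rule is the 5th of every 2 months.
Next: October 1997 → Oct 5 1997.
Next: December 1997 → Dec 5 1997.
February 1998: Feb 5 1998.

Oct 5 1997, Dec 5 1997, Feb 5 1998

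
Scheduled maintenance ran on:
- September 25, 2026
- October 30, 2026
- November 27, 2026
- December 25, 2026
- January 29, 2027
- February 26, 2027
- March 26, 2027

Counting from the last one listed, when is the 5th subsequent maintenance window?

August 27, 2027

These are Fridays with 35, 28, 28, 35, 28, 28-day gaps.
Each is the final Friday of its month — October 30, 2026 is past the 28th, so '4th Friday' doesn't fit.
Last Friday of April 2027: April 30, 2027.
Last Friday of May 2027: May 28, 2027.
June 2027 ends with Friday June 25, 2027.
July 2027 ends with Friday July 30, 2027.
August 2027 ends with Friday August 27, 2027.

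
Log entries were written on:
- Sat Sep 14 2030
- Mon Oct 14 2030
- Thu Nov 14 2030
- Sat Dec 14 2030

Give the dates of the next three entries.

Gaps: 30, 31, 30 days — not constant. Every event is on the 14th of the month.
Pattern: the 14th of each month.
January 2031: Tue Jan 14 2031.
Next: February 2031 → Fri Feb 14 2031.
March 2031: Fri Mar 14 2031.

Tue Jan 14 2031, Fri Feb 14 2031, Fri Mar 14 2031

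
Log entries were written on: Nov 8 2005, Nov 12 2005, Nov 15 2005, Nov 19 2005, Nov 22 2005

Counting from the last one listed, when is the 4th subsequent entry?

The gap pattern 4, 3, 4, 3 repeats every 2 events.
These are the Tuesdays and Saturdays of each week.
Next Saturday: Nov 26 2005.
Next Tuesday: Nov 29 2005.
Next Saturday: Dec 3 2005.
The following Tuesday is Dec 6 2005.

Dec 6 2005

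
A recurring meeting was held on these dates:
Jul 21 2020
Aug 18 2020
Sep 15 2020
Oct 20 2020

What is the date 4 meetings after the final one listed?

Gaps: 28, 28, 35 days — a mix of 28 and 35. Every date is a Tuesday.
Each is the 3rd Tuesday of its month.
3rd Tuesday of November 2020: Nov 17 2020.
December 2020 — 3rd Tuesday is Dec 15 2020.
3rd Tuesday of January 2021: Jan 19 2021.
3rd Tuesday of February 2021: Feb 16 2021.

Feb 16 2021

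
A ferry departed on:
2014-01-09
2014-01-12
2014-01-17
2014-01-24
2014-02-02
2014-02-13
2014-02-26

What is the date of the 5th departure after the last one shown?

2014-06-01

Gaps: 3, 5, 7, 9, 11, 13 days — each gap is 2 larger than the previous one.
Next gap: 15 days. 2014-02-26 + 15 days = 2014-03-13.
Next gap: 17 days. 2014-03-13 + 17 days = 2014-03-30.
Next gap: 19 days. 2014-03-30 + 19 days = 2014-04-18.
Next gap: 21 days. 2014-04-18 + 21 days = 2014-05-09.
Next gap: 23 days. 2014-05-09 + 23 days = 2014-06-01.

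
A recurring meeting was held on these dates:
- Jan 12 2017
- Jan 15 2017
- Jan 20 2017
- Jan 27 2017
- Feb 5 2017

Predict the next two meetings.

The spacing grows by 2 each time: 3, 5, 7, 9 days.
Next gap: 11 days. Feb 5 2017 + 11 days = Feb 16 2017.
Next gap: 13 days. Feb 16 2017 + 13 days = Mar 1 2017.

Feb 16 2017, Mar 1 2017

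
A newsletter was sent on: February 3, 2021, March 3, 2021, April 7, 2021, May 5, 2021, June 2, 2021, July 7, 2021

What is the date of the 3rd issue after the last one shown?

October 6, 2021

These are Wednesdays at 28- or 35-day spacing (28, 35, 28, 28, 35).
The pattern: 1st Wednesday of the month.
August 2021 — 1st Wednesday is August 4, 2021.
1st Wednesday of September 2021: September 1, 2021.
October 2021 — 1st Wednesday is October 6, 2021.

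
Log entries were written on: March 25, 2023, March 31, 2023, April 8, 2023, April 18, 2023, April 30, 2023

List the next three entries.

The spacing grows by 2 each time: 6, 8, 10, 12 days.
Next gap: 14 days. April 30, 2023 + 14 days = May 14, 2023.
Next gap: 16 days. May 14, 2023 + 16 days = May 30, 2023.
Next gap: 18 days. May 30, 2023 + 18 days = June 17, 2023.

May 14, 2023; May 30, 2023; June 17, 2023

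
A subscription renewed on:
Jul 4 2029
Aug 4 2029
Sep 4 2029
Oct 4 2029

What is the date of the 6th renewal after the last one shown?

Apr 4 2030

Gaps: 31, 31, 30 days — not constant. Every event is on the 4th of the month.
Pattern: the 4th of each month.
Next: November 2029 → Nov 4 2029.
Next: December 2029 → Dec 4 2029.
January 2030: Jan 4 2030.
Next: February 2030 → Feb 4 2030.
March 2030: Mar 4 2030.
April 2030: Apr 4 2030.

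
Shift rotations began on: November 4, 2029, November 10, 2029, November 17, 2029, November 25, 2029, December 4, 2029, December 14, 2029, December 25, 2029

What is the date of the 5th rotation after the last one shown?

The spacing grows by 1 each time: 6, 7, 8, 9, 10, 11 days.
Next gap: 12 days. December 25, 2029 + 12 days = January 6, 2030.
Next gap: 13 days. January 6, 2030 + 13 days = January 19, 2030.
Next gap: 14 days. January 19, 2030 + 14 days = February 2, 2030.
Next gap: 15 days. February 2, 2030 + 15 days = February 17, 2030.
Next gap: 16 days. February 17, 2030 + 16 days = March 5, 2030.

March 5, 2030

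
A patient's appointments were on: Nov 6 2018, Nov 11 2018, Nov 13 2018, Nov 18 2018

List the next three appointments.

Nov 20 2018, Nov 25 2018, Nov 27 2018

Every event lands on a Tuesday or Sunday (gaps cycle 5, 2, 5).
So the schedule is: every Tuesday and Sunday.
The following Tuesday is Nov 20 2018.
The following Sunday is Nov 25 2018.
The following Tuesday is Nov 27 2018.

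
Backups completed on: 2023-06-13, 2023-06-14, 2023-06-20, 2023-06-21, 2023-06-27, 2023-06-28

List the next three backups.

The gap pattern 1, 6, 1, 6, 1 repeats every 2 events.
These are the Tuesdays and Wednesdays of each week.
Next Tuesday: 2023-07-04.
Next Wednesday: 2023-07-05.
Next Tuesday: 2023-07-11.

2023-07-04, 2023-07-05, 2023-07-11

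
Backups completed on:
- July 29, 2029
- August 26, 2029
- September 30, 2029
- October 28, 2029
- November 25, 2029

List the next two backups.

December 30, 2029; January 27, 2030

Every date is a Sunday; gaps 28, 35, 28, 28 days.
Each is the last Sunday of its month (at least one falls on the 29th or later, ruling out '4th Sunday').
Last Sunday of December 2029: December 30, 2029.
January 2030 ends with Sunday January 27, 2030.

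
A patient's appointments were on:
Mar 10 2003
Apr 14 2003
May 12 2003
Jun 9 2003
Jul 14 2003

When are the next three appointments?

Gaps: 35, 28, 28, 35 days — a mix of 28 and 35. Every date is a Monday.
Each is the 2nd Monday of its month.
August 2003 — 2nd Monday is Aug 11 2003.
September 2003 — 2nd Monday is Sep 8 2003.
October 2003 — 2nd Monday is Oct 13 2003.

Aug 11 2003, Sep 8 2003, Oct 13 2003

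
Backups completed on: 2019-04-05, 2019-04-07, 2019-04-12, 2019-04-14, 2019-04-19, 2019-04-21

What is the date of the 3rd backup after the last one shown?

2019-05-03

Gaps: 2, 5, 2, 5, 2 days — not constant, but cyclic with period 2.
The events fall on every Friday and Sunday.
Next Friday: 2019-04-26.
Next Sunday: 2019-04-28.
The following Friday is 2019-05-03.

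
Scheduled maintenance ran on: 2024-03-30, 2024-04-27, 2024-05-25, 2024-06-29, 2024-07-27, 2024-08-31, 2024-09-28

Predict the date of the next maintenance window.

2024-10-26

Every date is a Saturday; gaps 28, 28, 35, 28, 35, 28 days.
Each is the last Saturday of its month (at least one falls on the 29th or later, ruling out '4th Saturday').
Last Saturday of October 2024: 2024-10-26.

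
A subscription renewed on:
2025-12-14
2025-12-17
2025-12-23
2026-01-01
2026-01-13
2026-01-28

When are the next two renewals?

Intervals are 3, 6, 9, 12, 15 days — an arithmetic progression with common difference 3.
Next gap: 18 days. 2026-01-28 + 18 days = 2026-02-15.
Next gap: 21 days. 2026-02-15 + 21 days = 2026-03-08.

2026-02-15, 2026-03-08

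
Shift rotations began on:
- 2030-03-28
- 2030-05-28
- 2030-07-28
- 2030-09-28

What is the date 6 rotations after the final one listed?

The day-of-month is always 28 (61, 61, 62 days between events).
So this recurs on the 28th of every 2 months.
Next: November 2030 → 2030-11-28.
January 2031: 2031-01-28.
March 2031: 2031-03-28.
May 2031: 2031-05-28.
Next: July 2031 → 2031-07-28.
Next: September 2031 → 2031-09-28.

2031-09-28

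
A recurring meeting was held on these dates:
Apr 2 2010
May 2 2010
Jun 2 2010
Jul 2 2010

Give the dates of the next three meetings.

Gaps: 30, 31, 30 days — not constant. Every event is on the 2nd of the month.
Pattern: the 2nd of each month.
August 2010: Aug 2 2010.
September 2010: Sep 2 2010.
October 2010: Oct 2 2010.

Aug 2 2010, Sep 2 2010, Oct 2 2010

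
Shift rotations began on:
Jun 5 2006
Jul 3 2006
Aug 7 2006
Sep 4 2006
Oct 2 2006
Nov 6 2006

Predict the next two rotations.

Dec 4 2006, Jan 1 2007

Gaps: 28, 35, 28, 28, 35 days — a mix of 28 and 35. Every date is a Monday.
Each is the 1st Monday of its month.
December 2006 — 1st Monday is Dec 4 2006.
January 2007 — 1st Monday is Jan 1 2007.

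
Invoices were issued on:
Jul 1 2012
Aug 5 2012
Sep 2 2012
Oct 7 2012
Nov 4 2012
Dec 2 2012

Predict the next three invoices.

Jan 6 2013, Feb 3 2013, Mar 3 2013

All dates are Sundays, 35, 28, 35, 28, 28 days apart.
Specifically, the 1st Sunday of each month.
January 2013 — 1st Sunday is Jan 6 2013.
1st Sunday of February 2013: Feb 3 2013.
1st Sunday of March 2013: Mar 3 2013.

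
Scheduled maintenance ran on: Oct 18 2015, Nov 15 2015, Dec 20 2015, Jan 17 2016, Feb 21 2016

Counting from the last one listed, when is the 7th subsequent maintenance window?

Gaps: 28, 35, 28, 35 days — a mix of 28 and 35. Every date is a Sunday.
Each is the 3rd Sunday of its month.
March 2016 — 3rd Sunday is Mar 20 2016.
April 2016 — 3rd Sunday is Apr 17 2016.
3rd Sunday of May 2016: May 15 2016.
June 2016 — 3rd Sunday is Jun 19 2016.
July 2016 — 3rd Sunday is Jul 17 2016.
August 2016 — 3rd Sunday is Aug 21 2016.
3rd Sunday of September 2016: Sep 18 2016.

Sep 18 2016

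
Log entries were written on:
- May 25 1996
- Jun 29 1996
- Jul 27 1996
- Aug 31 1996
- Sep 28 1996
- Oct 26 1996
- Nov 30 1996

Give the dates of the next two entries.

All Saturdays; the gaps (35, 28, 35, 28, 28, 35) vary with month length.
This is the last Saturday of each month.
December 1996 ends with Saturday Dec 28 1996.
January 1997 ends with Saturday Jan 25 1997.

Dec 28 1996, Jan 25 1997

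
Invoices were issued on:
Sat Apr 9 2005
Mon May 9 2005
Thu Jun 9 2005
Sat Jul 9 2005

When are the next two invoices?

Each date is the 9th; the gaps (30, 31, 30) track the month lengths.
The rule is the 9th of each month.
Next: August 2005 → Tue Aug 9 2005.
September 2005: Fri Sep 9 2005.

Tue Aug 9 2005, Fri Sep 9 2005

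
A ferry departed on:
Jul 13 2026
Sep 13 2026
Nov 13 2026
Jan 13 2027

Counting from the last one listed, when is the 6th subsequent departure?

Each date is the 13th; the gaps (62, 61, 61) track the month lengths.
The rule is the 13th of every 2 months.
Next: March 2027 → Mar 13 2027.
May 2027: May 13 2027.
July 2027: Jul 13 2027.
September 2027: Sep 13 2027.
November 2027: Nov 13 2027.
January 2028: Jan 13 2028.

Jan 13 2028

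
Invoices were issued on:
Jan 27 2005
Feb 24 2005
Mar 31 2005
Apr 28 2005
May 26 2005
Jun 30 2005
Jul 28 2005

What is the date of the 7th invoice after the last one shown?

Feb 23 2006

Every date is a Thursday; gaps 28, 35, 28, 28, 35, 28 days.
Each is the last Thursday of its month (at least one falls on the 29th or later, ruling out '4th Thursday').
August 2005 ends with Thursday Aug 25 2005.
Last Thursday of September 2005: Sep 29 2005.
October 2005 ends with Thursday Oct 27 2005.
Last Thursday of November 2005: Nov 24 2005.
December 2005 ends with Thursday Dec 29 2005.
Last Thursday of January 2006: Jan 26 2006.
Last Thursday of February 2006: Feb 23 2006.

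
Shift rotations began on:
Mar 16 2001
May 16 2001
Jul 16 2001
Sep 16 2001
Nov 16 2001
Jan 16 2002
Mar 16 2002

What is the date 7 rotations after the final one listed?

Each date is the 16th; the gaps (61, 61, 62, 61, 61, 59) track the month lengths.
The rule is the 16th of every 2 months.
May 2002: May 16 2002.
Next: July 2002 → Jul 16 2002.
Next: September 2002 → Sep 16 2002.
November 2002: Nov 16 2002.
Next: January 2003 → Jan 16 2003.
Next: March 2003 → Mar 16 2003.
May 2003: May 16 2003.

May 16 2003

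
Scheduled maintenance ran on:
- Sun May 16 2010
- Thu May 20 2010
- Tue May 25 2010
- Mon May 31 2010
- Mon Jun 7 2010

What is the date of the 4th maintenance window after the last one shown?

Thu Jul 15 2010

Gaps: 4, 5, 6, 7 days — each gap is 1 larger than the previous one.
Next gap: 8 days. Mon Jun 7 2010 + 8 days = Tue Jun 15 2010.
Next gap: 9 days. Tue Jun 15 2010 + 9 days = Thu Jun 24 2010.
Next gap: 10 days. Thu Jun 24 2010 + 10 days = Sun Jul 4 2010.
Next gap: 11 days. Sun Jul 4 2010 + 11 days = Thu Jul 15 2010.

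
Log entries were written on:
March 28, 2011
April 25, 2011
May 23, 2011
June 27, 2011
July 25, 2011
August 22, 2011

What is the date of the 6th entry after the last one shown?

February 27, 2012

These are Mondays at 28- or 35-day spacing (28, 28, 35, 28, 28).
The pattern: 4th Monday of the month.
4th Monday of September 2011: September 26, 2011.
October 2011 — 4th Monday is October 24, 2011.
November 2011 — 4th Monday is November 28, 2011.
December 2011 — 4th Monday is December 26, 2011.
January 2012 — 4th Monday is January 23, 2012.
February 2012 — 4th Monday is February 27, 2012.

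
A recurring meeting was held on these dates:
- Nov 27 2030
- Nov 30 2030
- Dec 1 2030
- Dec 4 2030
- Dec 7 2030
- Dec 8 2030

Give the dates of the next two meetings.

The gap pattern 3, 1, 3, 3, 1 repeats every 3 events.
These are the Wednesdays, Saturdays and Sundays of each week.
Next Wednesday: Dec 11 2030.
The following Saturday is Dec 14 2030.

Dec 11 2030, Dec 14 2030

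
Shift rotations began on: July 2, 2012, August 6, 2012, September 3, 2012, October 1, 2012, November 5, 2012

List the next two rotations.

December 3, 2012; January 7, 2013

These are Mondays at 28- or 35-day spacing (35, 28, 28, 35).
The pattern: 1st Monday of the month.
December 2012 — 1st Monday is December 3, 2012.
1st Monday of January 2013: January 7, 2013.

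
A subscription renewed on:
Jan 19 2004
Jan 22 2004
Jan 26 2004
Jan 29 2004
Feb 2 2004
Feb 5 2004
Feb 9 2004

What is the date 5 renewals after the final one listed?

Gaps: 3, 4, 3, 4, 3, 4 days — not constant, but cyclic with period 2.
The events fall on every Monday and Thursday.
Next Thursday: Feb 12 2004.
The following Monday is Feb 16 2004.
The following Thursday is Feb 19 2004.
The following Monday is Feb 23 2004.
The following Thursday is Feb 26 2004.

Feb 26 2004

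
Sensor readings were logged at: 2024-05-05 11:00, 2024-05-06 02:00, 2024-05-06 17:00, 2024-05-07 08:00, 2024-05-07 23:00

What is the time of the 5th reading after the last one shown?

2024-05-11 02:00

Gaps: 15, 15, 15, 15 hours — each event is 15 hours after the previous one.
2024-05-07 23:00 + 15 h = 2024-05-08 14:00.
2024-05-08 14:00 + 15 h = 2024-05-09 05:00.
2024-05-09 05:00 + 15 h = 2024-05-09 20:00.
2024-05-09 20:00 + 15 h = 2024-05-10 11:00.
2024-05-10 11:00 + 15 h = 2024-05-11 02:00.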